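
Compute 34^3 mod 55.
34

Use repeated squaring. Binary(3) = 11. Walk through the bits of the exponent 3 left-to-right: at each bit after the leading one, square the running value, then multiply by 34 if the bit is 1 (always reducing mod 55):
  bit 1 = 1 (leading): start with 34.
  bit 2 = 1: square 34^2 = 1156 ≡ 1; bit is 1, so multiply 1·34 = 34 (mod 55).
Final value: 34^3 ≡ 34 (mod 55).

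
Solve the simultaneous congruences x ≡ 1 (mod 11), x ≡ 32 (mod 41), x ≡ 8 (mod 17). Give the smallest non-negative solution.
The moduli 11, 41, 17 are pairwise coprime, so by the CRT there is a unique solution mod 11·41·17 = 7667.
Solve by successive substitution. Start with x ≡ 1 (mod 11).
  Combine with x ≡ 32 (mod 41): write x = 1 + 11·t and require 1 + 11·t ≡ 32 (mod 41), i.e. 11·t ≡ 32 − 1 ≡ 31 (mod 41). Since 11^(−1) ≡ 15 (mod 41), t ≡ 15·31 ≡ 14 (mod 41). So x ≡ 1 + 11·14 = 155 (mod 451).
  Combine with x ≡ 8 (mod 17): write x = 155 + 451·t and require 155 + 451·t ≡ 8 (mod 17), i.e. 451·t ≡ 8 − 155 ≡ 6 (mod 17). Since 451^(−1) ≡ 2 (mod 17) (451 ≡ 9 (mod 17)), t ≡ 2·6 ≡ 12 (mod 17). So x ≡ 155 + 451·12 = 5567 (mod 7667).
Unique solution in [0, 7667): x = 5567.

Final answer: x ≡ 5567 (mod 7667); the representative in [0, 7667) is 5567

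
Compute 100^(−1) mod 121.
100^(−1) ≡ 23 (mod 121)

Apply the extended Euclidean algorithm to (121, 100), tracking rows (r, s, t) with s·121 + t·100 = r. Each division r_prev = q·r_cur + r_new produces the new row as (previous row) − q·(current row):
  row A: (121, 1, 0)   [1·121 + 0·100 = 121]
  row B: (100, 0, 1)   [0·121 + 1·100 = 100]
  121 = 1·100 + 21   → row C = row A − 1·row B = (21, 1, −1)   [check: 1·121 − 1·100 = 21]
  100 = 4·21 + 16   → row D = row B − 4·row C = (16, −4, 5)   [check: −4·121 + 5·100 = 16]
  21 = 1·16 + 5   → row E = row C − 1·row D = (5, 5, −6)   [check: 5·121 − 6·100 = 5]
  16 = 3·5 + 1   → row F = row D − 3·row E = (1, −19, 23)   [check: −19·121 + 23·100 = 1]
  5 = 5·1 + 0   → remainder 0, stop. gcd = 1 (last nonzero row F).
The gcd is 1, so 100 is invertible mod 121. The last nonzero row gives −19·121 + 23·100 = 1, so t = 23. So 100^(−1) ≡ 23 (mod 121). Verify: 100 · 23 = 2300 ≡ 1 (mod 121). ✓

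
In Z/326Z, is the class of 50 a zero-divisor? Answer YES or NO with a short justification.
YES

gcd(50, 326) = 2 > 1, so 50 is not a unit in Z/326Z. In Z/nZ every nonzero non-unit is a zero-divisor: explicitly, take b = 326/gcd = 163 ≠ 0 (mod 326); then 50·163 = 8150 = 25·326, i.e. 50·163 ≡ 0 (mod 326). So 50 is a zero-divisor.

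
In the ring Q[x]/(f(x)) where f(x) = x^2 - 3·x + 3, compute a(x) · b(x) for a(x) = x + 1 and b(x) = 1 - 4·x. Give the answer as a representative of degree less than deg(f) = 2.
a · b ≡ 13 - 15·x (mod f(x))

First multiply in Q[x] without reducing: a · b = -4·x^2 - 3·x + 1. Now divide by f(x) = x^2 - 3·x + 3, eliminating the leading term at each step:
  leading term -4·x^2: subtract (-4)·f(x) = -4·x^2 + 12·x - 12, leaving 13 - 15·x
The degree is now < 2, so this is the remainder. Hence a · b ≡ 13 - 15·x in Q[x]/(f).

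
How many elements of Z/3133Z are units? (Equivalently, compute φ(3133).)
An element a ∈ Z/3133Z is a unit iff gcd(a, 3133) = 1, so the number of units is φ(3133). φ is multiplicative, with φ(p^e) = p^e − p^(e−1). Factorise 3133 = 13 · 241. Then
  φ(3133) = (13 − 1) · (241 − 1) = 12 · 240 = 2880.

Final answer: Z/3133Z has φ(3133) = 2880 units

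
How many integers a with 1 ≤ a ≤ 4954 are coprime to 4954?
The number of a ∈ {1, ..., 4954} with gcd(a, 4954) = 1 is by definition Euler's totient φ(4954). φ is multiplicative, with φ(p^e) = p^e − p^(e−1). Factorise 4954 = 2 · 2477. Then
  φ(4954) = (2 − 1) · (2477 − 1) = 1 · 2476 = 2476.
So there are 2476 such integers.

Final answer: 2476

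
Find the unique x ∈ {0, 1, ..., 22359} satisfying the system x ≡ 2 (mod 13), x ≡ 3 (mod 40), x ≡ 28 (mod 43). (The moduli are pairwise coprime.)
x ≡ 14003 (mod 22360); the representative in [0, 22360) is 14003

The moduli 13, 40, 43 are pairwise coprime, so by the CRT there is a unique solution mod 13·40·43 = 22360.
Solve by successive substitution. Start with x ≡ 2 (mod 13).
  Combine with x ≡ 3 (mod 40): write x = 2 + 13·t and require 2 + 13·t ≡ 3 (mod 40), i.e. 13·t ≡ 3 − 2 ≡ 1 (mod 40). Since 13^(−1) ≡ 37 (mod 40), t ≡ 37·1 ≡ 37 (mod 40). So x ≡ 2 + 13·37 = 483 (mod 520).
  Combine with x ≡ 28 (mod 43): write x = 483 + 520·t and require 483 + 520·t ≡ 28 (mod 43), i.e. 520·t ≡ 28 − 483 ≡ 18 (mod 43). Since 520^(−1) ≡ 11 (mod 43) (520 ≡ 4 (mod 43)), t ≡ 11·18 ≡ 26 (mod 43). So x ≡ 483 + 520·26 = 14003 (mod 22360).
Unique solution in [0, 22360): x = 14003.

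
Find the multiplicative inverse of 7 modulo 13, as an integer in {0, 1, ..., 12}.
7^(−1) ≡ 2 (mod 13)

Apply the extended Euclidean algorithm to (13, 7), tracking rows (r, s, t) with s·13 + t·7 = r. Each division r_prev = q·r_cur + r_new produces the new row as (previous row) − q·(current row):
  row A: (13, 1, 0)   [1·13 + 0·7 = 13]
  row B: (7, 0, 1)   [0·13 + 1·7 = 7]
  13 = 1·7 + 6   → row C = row A − 1·row B = (6, 1, −1)   [check: 1·13 − 1·7 = 6]
  7 = 1·6 + 1   → row D = row B − 1·row C = (1, −1, 2)   [check: −1·13 + 2·7 = 1]
  6 = 6·1 + 0   → remainder 0, stop. gcd = 1 (last nonzero row D).
The gcd is 1, so 7 is invertible mod 13. The last nonzero row gives −1·13 + 2·7 = 1, so t = 2. So 7^(−1) ≡ 2 (mod 13). Verify: 7 · 2 = 14 ≡ 1 (mod 13). ✓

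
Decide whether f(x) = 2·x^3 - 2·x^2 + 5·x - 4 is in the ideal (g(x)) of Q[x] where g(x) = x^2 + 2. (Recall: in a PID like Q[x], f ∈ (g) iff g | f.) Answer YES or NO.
In Q[x] the ideal (g) consists of all multiples of g, so f ∈ (g) iff g | f, i.e. iff the remainder of f on division by g is 0. Divide f by g (g is monic, so eliminate the leading term of the running remainder at each step):
  leading term 2·x^3: subtract (2·x)·g(x) = 2·x^3 + 4·x, leaving -2·x^2 + x - 4
  leading term -2·x^2: subtract (-2)·g(x) = -2·x^2 - 4, leaving x
The remainder r(x) = x ≠ 0 (and deg r < deg g), so g ∤ f, i.e. f ∉ (g).

Final answer: NO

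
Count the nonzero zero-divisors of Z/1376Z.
Z/1376Z has 703 nonzero zero-divisors

In Z/1376Z each nonzero element is either a unit (gcd with 1376 is 1) or a zero-divisor (gcd > 1). The number of units is φ(1376): factorise 1376 = 2^5 · 43, so φ(1376) = (2^5 − 2^4) · (43 − 1) = 16 · 42 = 672. The nonzero elements number 1376 − 1 = 1375. Hence the nonzero zero-divisors number 1375 − 672 = 703.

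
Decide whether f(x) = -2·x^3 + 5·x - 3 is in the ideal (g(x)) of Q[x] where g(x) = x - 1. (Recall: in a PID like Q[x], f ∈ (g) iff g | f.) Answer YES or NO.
YES

In Q[x] the ideal (g) consists of all multiples of g, so f ∈ (g) iff g | f, i.e. iff the remainder of f on division by g is 0. Divide f by g (g is monic, so eliminate the leading term of the running remainder at each step):
  leading term -2·x^3: subtract (-2·x^2)·g(x) = -2·x^3 + 2·x^2, leaving -2·x^2 + 5·x - 3
  leading term -2·x^2: subtract (-2·x)·g(x) = -2·x^2 + 2·x, leaving 3·x - 3
  leading term 3·x: subtract (3)·g(x) = 3·x - 3, leaving 0
The remainder is 0, so f(x) = g(x) · h(x) with h(x) = -2·x^2 - 2·x + 3. Hence g | f, i.e. f ∈ (g).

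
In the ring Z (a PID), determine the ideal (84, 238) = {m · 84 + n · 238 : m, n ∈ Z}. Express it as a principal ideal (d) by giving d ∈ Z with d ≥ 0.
In the PID Z, (a, b) is generated by gcd(a, b). Compute gcd(238, 84) with the extended Euclidean algorithm, tracking rows (r, s, t) with s·238 + t·84 = r:
  row A: (238, 1, 0)   [1·238 + 0·84 = 238]
  row B: (84, 0, 1)   [0·238 + 1·84 = 84]
  238 = 2·84 + 70   → row C = row A − 2·row B = (70, 1, −2)   [check: 1·238 − 2·84 = 70]
  84 = 1·70 + 14   → row D = row B − 1·row C = (14, −1, 3)   [check: −1·238 + 3·84 = 14]
  70 = 5·14 + 0   → remainder 0, stop. gcd = 14 (last nonzero row D).
So gcd(84, 238) = 14, with Bézout identity −1·238 + 3·84 = 14. Containment (⊇): the Bézout identity exhibits 14 as an element of (84, 238), giving (14) ⊆ (84, 238). Containment (⊆): since 14 | 84 and 14 | 238 (84 = 14·6, 238 = 14·17), every Z-linear combination of 84 and 238 is divisible by 14, so (84, 238) ⊆ (14). Therefore (84, 238) = (14), d = 14.

Final answer: (84, 238) = (14); d = 14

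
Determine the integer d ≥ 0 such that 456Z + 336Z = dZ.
(456, 336) = (24); d = 24

In the PID Z, (a, b) is generated by gcd(a, b). Compute gcd(456, 336) with the extended Euclidean algorithm, tracking rows (r, s, t) with s·456 + t·336 = r:
  row A: (456, 1, 0)   [1·456 + 0·336 = 456]
  row B: (336, 0, 1)   [0·456 + 1·336 = 336]
  456 = 1·336 + 120   → row C = row A − 1·row B = (120, 1, −1)   [check: 1·456 − 1·336 = 120]
  336 = 2·120 + 96   → row D = row B − 2·row C = (96, −2, 3)   [check: −2·456 + 3·336 = 96]
  120 = 1·96 + 24   → row E = row C − 1·row D = (24, 3, −4)   [check: 3·456 − 4·336 = 24]
  96 = 4·24 + 0   → remainder 0, stop. gcd = 24 (last nonzero row E).
So gcd(456, 336) = 24, with Bézout identity 3·456 − 4·336 = 24. Containment (⊇): the Bézout identity exhibits 24 as an element of (456, 336), giving (24) ⊆ (456, 336). Containment (⊆): since 24 | 456 and 24 | 336 (456 = 24·19, 336 = 24·14), every Z-linear combination of 456 and 336 is divisible by 24, so (456, 336) ⊆ (24). Therefore (456, 336) = (24), d = 24.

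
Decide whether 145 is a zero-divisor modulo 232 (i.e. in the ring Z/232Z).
gcd(145, 232) = 29 > 1, so 145 is not a unit in Z/232Z. In Z/nZ every nonzero non-unit is a zero-divisor: explicitly, take b = 232/gcd = 8 ≠ 0 (mod 232); then 145·8 = 1160 = 5·232, i.e. 145·8 ≡ 0 (mod 232). So 145 is a zero-divisor.

Final answer: YES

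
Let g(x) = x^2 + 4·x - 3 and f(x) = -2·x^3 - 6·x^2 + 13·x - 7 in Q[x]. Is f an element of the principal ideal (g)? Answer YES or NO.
In Q[x] the ideal (g) consists of all multiples of g, so f ∈ (g) iff g | f, i.e. iff the remainder of f on division by g is 0. Divide f by g (g is monic, so eliminate the leading term of the running remainder at each step):
  leading term -2·x^3: subtract (-2·x)·g(x) = -2·x^3 - 8·x^2 + 6·x, leaving 2·x^2 + 7·x - 7
  leading term 2·x^2: subtract (2)·g(x) = 2·x^2 + 8·x - 6, leaving -x - 1
The remainder r(x) = -x - 1 ≠ 0 (and deg r < deg g), so g ∤ f, i.e. f ∉ (g).

Final answer: NO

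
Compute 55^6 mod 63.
1

Use repeated squaring. Binary(6) = 110. Walk through the bits of the exponent 6 left-to-right: at each bit after the leading one, square the running value, then multiply by 55 if the bit is 1 (always reducing mod 63):
  bit 1 = 1 (leading): start with 55.
  bit 2 = 1: square 55^2 = 3025 ≡ 1; bit is 1, so multiply 1·55 = 55 (mod 63).
  bit 3 = 0: square 55^2 = 3025 ≡ 1 (mod 63).
Final value: 55^6 ≡ 1 (mod 63).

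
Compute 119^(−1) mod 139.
119^(−1) ≡ 132 (mod 139)

Apply the extended Euclidean algorithm to (139, 119), tracking rows (r, s, t) with s·139 + t·119 = r. Each division r_prev = q·r_cur + r_new produces the new row as (previous row) − q·(current row):
  row A: (139, 1, 0)   [1·139 + 0·119 = 139]
  row B: (119, 0, 1)   [0·139 + 1·119 = 119]
  139 = 1·119 + 20   → row C = row A − 1·row B = (20, 1, −1)   [check: 1·139 − 1·119 = 20]
  119 = 5·20 + 19   → row D = row B − 5·row C = (19, −5, 6)   [check: −5·139 + 6·119 = 19]
  20 = 1·19 + 1   → row E = row C − 1·row D = (1, 6, −7)   [check: 6·139 − 7·119 = 1]
  19 = 19·1 + 0   → remainder 0, stop. gcd = 1 (last nonzero row E).
The gcd is 1, so 119 is invertible mod 139. The last nonzero row gives 6·139 − 7·119 = 1, so t = −7. So 119^(−1) ≡ −7 ≡ 132 (mod 139). Verify: 119 · 132 = 15708 ≡ 1 (mod 139). ✓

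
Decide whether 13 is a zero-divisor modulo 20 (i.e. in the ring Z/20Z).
gcd(13, 20) = 1, so 13 is a unit in Z/20Z (it has a multiplicative inverse). A unit cannot be a zero-divisor: if 13·b ≡ 0 then multiplying both sides by 13^(−1) gives b ≡ 0. So 13 is not a zero-divisor.

Final answer: NO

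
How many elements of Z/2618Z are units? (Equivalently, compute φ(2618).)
Z/2618Z has φ(2618) = 960 units

An element a ∈ Z/2618Z is a unit iff gcd(a, 2618) = 1, so the number of units is φ(2618). φ is multiplicative, with φ(p^e) = p^e − p^(e−1). Factorise 2618 = 2 · 7 · 11 · 17. Then
  φ(2618) = (2 − 1) · (7 − 1) · (11 − 1) · (17 − 1) = 1 · 6 · 10 · 16 = 960.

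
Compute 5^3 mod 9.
Use repeated squaring. Binary(3) = 11. Walk through the bits of the exponent 3 left-to-right: at each bit after the leading one, square the running value, then multiply by 5 if the bit is 1 (always reducing mod 9):
  bit 1 = 1 (leading): start with 5.
  bit 2 = 1: square 5^2 = 25 ≡ 7; bit is 1, so multiply 7·5 = 35 ≡ 8 (mod 9).
Final value: 5^3 ≡ 8 (mod 9).

Final answer: 8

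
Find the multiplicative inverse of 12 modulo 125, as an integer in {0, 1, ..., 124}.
12^(−1) ≡ 73 (mod 125)

Apply the extended Euclidean algorithm to (125, 12), tracking rows (r, s, t) with s·125 + t·12 = r. Each division r_prev = q·r_cur + r_new produces the new row as (previous row) − q·(current row):
  row A: (125, 1, 0)   [1·125 + 0·12 = 125]
  row B: (12, 0, 1)   [0·125 + 1·12 = 12]
  125 = 10·12 + 5   → row C = row A − 10·row B = (5, 1, −10)   [check: 1·125 − 10·12 = 5]
  12 = 2·5 + 2   → row D = row B − 2·row C = (2, −2, 21)   [check: −2·125 + 21·12 = 2]
  5 = 2·2 + 1   → row E = row C − 2·row D = (1, 5, −52)   [check: 5·125 − 52·12 = 1]
  2 = 2·1 + 0   → remainder 0, stop. gcd = 1 (last nonzero row E).
The gcd is 1, so 12 is invertible mod 125. The last nonzero row gives 5·125 − 52·12 = 1, so t = −52. So 12^(−1) ≡ −52 ≡ 73 (mod 125). Verify: 12 · 73 = 876 ≡ 1 (mod 125). ✓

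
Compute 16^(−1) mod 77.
Apply the extended Euclidean algorithm to (77, 16), tracking rows (r, s, t) with s·77 + t·16 = r. Each division r_prev = q·r_cur + r_new produces the new row as (previous row) − q·(current row):
  row A: (77, 1, 0)   [1·77 + 0·16 = 77]
  row B: (16, 0, 1)   [0·77 + 1·16 = 16]
  77 = 4·16 + 13   → row C = row A − 4·row B = (13, 1, −4)   [check: 1·77 − 4·16 = 13]
  16 = 1·13 + 3   → row D = row B − 1·row C = (3, −1, 5)   [check: −1·77 + 5·16 = 3]
  13 = 4·3 + 1   → row E = row C − 4·row D = (1, 5, −24)   [check: 5·77 − 24·16 = 1]
  3 = 3·1 + 0   → remainder 0, stop. gcd = 1 (last nonzero row E).
The gcd is 1, so 16 is invertible mod 77. The last nonzero row gives 5·77 − 24·16 = 1, so t = −24. So 16^(−1) ≡ −24 ≡ 53 (mod 77). Verify: 16 · 53 = 848 ≡ 1 (mod 77). ✓

Final answer: 16^(−1) ≡ 53 (mod 77)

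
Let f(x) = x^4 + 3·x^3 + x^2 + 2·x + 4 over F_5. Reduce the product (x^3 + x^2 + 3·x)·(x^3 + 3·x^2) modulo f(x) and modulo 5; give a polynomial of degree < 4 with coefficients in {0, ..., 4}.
Multiply as integer polynomials: a · b = x^6 + 4·x^5 + 6·x^4 + 9·x^3. Reducing coefficients mod 5: a · b ≡ x^6 + 4·x^5 + x^4 + 4·x^3. Now divide by f(x) = x^4 + 3·x^3 + x^2 + 2·x + 4 in F_5[x], eliminating the leading term at each step:
  leading term x^6: subtract (x^2)·f(x) = x^6 + 3·x^5 + x^4 + 2·x^3 + 4·x^2, leaving x^5 + 2·x^3 + x^2 (coefficients mod 5)
  leading term x^5: subtract (x)·f(x) = x^5 + 3·x^4 + x^3 + 2·x^2 + 4·x, leaving 2·x^4 + x^3 + 4·x^2 + x (coefficients mod 5)
  leading term 2·x^4: subtract (2)·f(x) = 2·x^4 + x^3 + 2·x^2 + 4·x + 3, leaving 2·x^2 + 2·x + 2 (coefficients mod 5)
The degree is now < 4, so this is the remainder. Hence a · b ≡ 2·x^2 + 2·x + 2 in F_5[x]/(f).

Final answer: a · b ≡ 2·x^2 + 2·x + 2 (mod f(x))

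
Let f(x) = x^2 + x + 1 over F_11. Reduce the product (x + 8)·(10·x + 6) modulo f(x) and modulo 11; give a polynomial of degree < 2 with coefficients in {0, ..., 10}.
a · b ≡ 10·x + 5 (mod f(x))

Multiply as integer polynomials: a · b = 10·x^2 + 86·x + 48. Reducing coefficients mod 11: a · b ≡ 10·x^2 + 9·x + 4. Now divide by f(x) = x^2 + x + 1 in F_11[x], eliminating the leading term at each step:
  leading term 10·x^2: subtract (10)·f(x) = 10·x^2 + 10·x + 10, leaving 10·x + 5 (coefficients mod 11)
The degree is now < 2, so this is the remainder. Hence a · b ≡ 10·x + 5 in F_11[x]/(f).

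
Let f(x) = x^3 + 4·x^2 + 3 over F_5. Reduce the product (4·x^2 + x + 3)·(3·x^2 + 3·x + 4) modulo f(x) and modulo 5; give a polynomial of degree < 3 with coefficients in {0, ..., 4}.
Multiply as integer polynomials: a · b = 12·x^4 + 15·x^3 + 28·x^2 + 13·x + 12. Reducing coefficients mod 5: a · b ≡ 2·x^4 + 3·x^2 + 3·x + 2. Now divide by f(x) = x^3 + 4·x^2 + 3 in F_5[x], eliminating the leading term at each step:
  leading term 2·x^4: subtract (2·x)·f(x) = 2·x^4 + 3·x^3 + x, leaving 2·x^3 + 3·x^2 + 2·x + 2 (coefficients mod 5)
  leading term 2·x^3: subtract (2)·f(x) = 2·x^3 + 3·x^2 + 1, leaving 2·x + 1 (coefficients mod 5)
The degree is now < 3, so this is the remainder. Hence a · b ≡ 2·x + 1 in F_5[x]/(f).

Final answer: a · b ≡ 2·x + 1 (mod f(x))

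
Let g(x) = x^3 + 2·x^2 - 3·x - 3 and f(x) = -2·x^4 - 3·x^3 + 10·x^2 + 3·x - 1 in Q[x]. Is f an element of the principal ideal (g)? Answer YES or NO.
In Q[x] the ideal (g) consists of all multiples of g, so f ∈ (g) iff g | f, i.e. iff the remainder of f on division by g is 0. Divide f by g (g is monic, so eliminate the leading term of the running remainder at each step):
  leading term -2·x^4: subtract (-2·x)·g(x) = -2·x^4 - 4·x^3 + 6·x^2 + 6·x, leaving x^3 + 4·x^2 - 3·x - 1
  leading term x^3: subtract (1)·g(x) = x^3 + 2·x^2 - 3·x - 3, leaving 2·x^2 + 2
The remainder r(x) = 2·x^2 + 2 ≠ 0 (and deg r < deg g), so g ∤ f, i.e. f ∉ (g).

Final answer: NO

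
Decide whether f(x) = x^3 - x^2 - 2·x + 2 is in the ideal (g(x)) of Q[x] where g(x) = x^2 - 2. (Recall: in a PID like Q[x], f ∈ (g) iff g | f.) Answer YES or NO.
YES

In Q[x] the ideal (g) consists of all multiples of g, so f ∈ (g) iff g | f, i.e. iff the remainder of f on division by g is 0. Divide f by g (g is monic, so eliminate the leading term of the running remainder at each step):
  leading term x^3: subtract (x)·g(x) = x^3 - 2·x, leaving 2 - x^2
  leading term -x^2: subtract (-1)·g(x) = 2 - x^2, leaving 0
The remainder is 0, so f(x) = g(x) · h(x) with h(x) = x - 1. Hence g | f, i.e. f ∈ (g).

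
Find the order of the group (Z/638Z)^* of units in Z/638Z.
|(Z/638Z)^*| = 280

(Z/638Z)^* consists of the classes a with gcd(a, 638) = 1, so its order is φ(638). φ is multiplicative, with φ(p^e) = p^e − p^(e−1). Factorise 638 = 2 · 11 · 29. Then
  φ(638) = (2 − 1) · (11 − 1) · (29 − 1) = 1 · 10 · 28 = 280.
Thus |(Z/638Z)^*| = 280.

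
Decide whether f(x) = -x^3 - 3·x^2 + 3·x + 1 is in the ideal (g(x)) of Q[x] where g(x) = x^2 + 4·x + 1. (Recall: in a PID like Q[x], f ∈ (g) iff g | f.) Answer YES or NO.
YES

In Q[x] the ideal (g) consists of all multiples of g, so f ∈ (g) iff g | f, i.e. iff the remainder of f on division by g is 0. Divide f by g (g is monic, so eliminate the leading term of the running remainder at each step):
  leading term -x^3: subtract (-x)·g(x) = -x^3 - 4·x^2 - x, leaving x^2 + 4·x + 1
  leading term x^2: subtract (1)·g(x) = x^2 + 4·x + 1, leaving 0
The remainder is 0, so f(x) = g(x) · h(x) with h(x) = 1 - x. Hence g | f, i.e. f ∈ (g).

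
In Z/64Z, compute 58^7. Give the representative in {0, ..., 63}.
0

Use repeated squaring. Binary(7) = 111. Walk through the bits of the exponent 7 left-to-right: at each bit after the leading one, square the running value, then multiply by 58 if the bit is 1 (always reducing mod 64):
  bit 1 = 1 (leading): start with 58.
  bit 2 = 1: square 58^2 = 3364 ≡ 36; bit is 1, so multiply 36·58 = 2088 ≡ 40 (mod 64).
  bit 3 = 1: square 40^2 = 1600 ≡ 0; bit is 1, so multiply 0·58 = 0 (mod 64).
Final value: 58^7 ≡ 0 (mod 64).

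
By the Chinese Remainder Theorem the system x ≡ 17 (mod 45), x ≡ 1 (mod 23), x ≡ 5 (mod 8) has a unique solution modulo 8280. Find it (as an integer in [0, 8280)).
The moduli 45, 23, 8 are pairwise coprime, so by the CRT there is a unique solution mod 45·23·8 = 8280.
Solve by successive substitution. Start with x ≡ 17 (mod 45).
  Combine with x ≡ 1 (mod 23): write x = 17 + 45·t and require 17 + 45·t ≡ 1 (mod 23), i.e. 45·t ≡ 1 − 17 ≡ 7 (mod 23). Since 45^(−1) ≡ 22 (mod 23) (45 ≡ 22 (mod 23)), t ≡ 22·7 ≡ 16 (mod 23). So x ≡ 17 + 45·16 = 737 (mod 1035).
  Combine with x ≡ 5 (mod 8): write x = 737 + 1035·t and require 737 + 1035·t ≡ 5 (mod 8), i.e. 1035·t ≡ 5 − 737 ≡ 4 (mod 8). Since 1035^(−1) ≡ 3 (mod 8) (1035 ≡ 3 (mod 8)), t ≡ 3·4 ≡ 4 (mod 8). So x ≡ 737 + 1035·4 = 4877 (mod 8280).
Unique solution in [0, 8280): x = 4877.

Final answer: x ≡ 4877 (mod 8280); the representative in [0, 8280) is 4877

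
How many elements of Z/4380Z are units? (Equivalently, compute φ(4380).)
Z/4380Z has φ(4380) = 1152 units

An element a ∈ Z/4380Z is a unit iff gcd(a, 4380) = 1, so the number of units is φ(4380). φ is multiplicative, with φ(p^e) = p^e − p^(e−1). Factorise 4380 = 2^2 · 3 · 5 · 73. Then
  φ(4380) = (2^2 − 2^1) · (3 − 1) · (5 − 1) · (73 − 1) = 2 · 2 · 4 · 72 = 1152.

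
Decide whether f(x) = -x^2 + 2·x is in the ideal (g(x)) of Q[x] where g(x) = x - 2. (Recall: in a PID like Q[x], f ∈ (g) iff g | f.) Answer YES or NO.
YES

In Q[x] the ideal (g) consists of all multiples of g, so f ∈ (g) iff g | f, i.e. iff the remainder of f on division by g is 0. Divide f by g (g is monic, so eliminate the leading term of the running remainder at each step):
  leading term -x^2: subtract (-x)·g(x) = -x^2 + 2·x, leaving 0
The remainder is 0, so f(x) = g(x) · h(x) with h(x) = -x. Hence g | f, i.e. f ∈ (g).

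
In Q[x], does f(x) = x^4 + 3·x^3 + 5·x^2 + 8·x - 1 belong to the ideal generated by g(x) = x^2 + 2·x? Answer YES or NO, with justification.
In Q[x] the ideal (g) consists of all multiples of g, so f ∈ (g) iff g | f, i.e. iff the remainder of f on division by g is 0. Divide f by g (g is monic, so eliminate the leading term of the running remainder at each step):
  leading term x^4: subtract (x^2)·g(x) = x^4 + 2·x^3, leaving x^3 + 5·x^2 + 8·x - 1
  leading term x^3: subtract (x)·g(x) = x^3 + 2·x^2, leaving 3·x^2 + 8·x - 1
  leading term 3·x^2: subtract (3)·g(x) = 3·x^2 + 6·x, leaving 2·x - 1
The remainder r(x) = 2·x - 1 ≠ 0 (and deg r < deg g), so g ∤ f, i.e. f ∉ (g).

Final answer: NO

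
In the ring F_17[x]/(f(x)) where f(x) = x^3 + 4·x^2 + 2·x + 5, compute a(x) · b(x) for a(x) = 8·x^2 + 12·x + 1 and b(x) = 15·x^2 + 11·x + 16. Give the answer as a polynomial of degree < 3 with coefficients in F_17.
a · b ≡ 16·x^2 + 10·x + 5 (mod f(x))

Multiply as integer polynomials: a · b = 120·x^4 + 268·x^3 + 275·x^2 + 203·x + 16. Reducing coefficients mod 17: a · b ≡ x^4 + 13·x^3 + 3·x^2 + 16·x + 16. Now divide by f(x) = x^3 + 4·x^2 + 2·x + 5 in F_17[x], eliminating the leading term at each step:
  leading term x^4: subtract (x)·f(x) = x^4 + 4·x^3 + 2·x^2 + 5·x, leaving 9·x^3 + x^2 + 11·x + 16 (coefficients mod 17)
  leading term 9·x^3: subtract (9)·f(x) = 9·x^3 + 2·x^2 + x + 11, leaving 16·x^2 + 10·x + 5 (coefficients mod 17)
The degree is now < 3, so this is the remainder. Hence a · b ≡ 16·x^2 + 10·x + 5 in F_17[x]/(f).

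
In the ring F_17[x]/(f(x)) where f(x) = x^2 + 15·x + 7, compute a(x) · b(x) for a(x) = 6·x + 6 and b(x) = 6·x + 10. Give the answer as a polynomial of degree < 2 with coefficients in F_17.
Multiply as integer polynomials: a · b = 36·x^2 + 96·x + 60. Reducing coefficients mod 17: a · b ≡ 2·x^2 + 11·x + 9. Now divide by f(x) = x^2 + 15·x + 7 in F_17[x], eliminating the leading term at each step:
  leading term 2·x^2: subtract (2)·f(x) = 2·x^2 + 13·x + 14, leaving 15·x + 12 (coefficients mod 17)
The degree is now < 2, so this is the remainder. Hence a · b ≡ 15·x + 12 in F_17[x]/(f).

Final answer: a · b ≡ 15·x + 12 (mod f(x))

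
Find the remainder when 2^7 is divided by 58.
12

Use repeated squaring. Binary(7) = 111. Walk through the bits of the exponent 7 left-to-right: at each bit after the leading one, square the running value, then multiply by 2 if the bit is 1 (always reducing mod 58):
  bit 1 = 1 (leading): start with 2.
  bit 2 = 1: square 2^2 = 4; bit is 1, so multiply 4·2 = 8 (mod 58).
  bit 3 = 1: square 8^2 = 64 ≡ 6; bit is 1, so multiply 6·2 = 12 (mod 58).
Final value: 2^7 ≡ 12 (mod 58).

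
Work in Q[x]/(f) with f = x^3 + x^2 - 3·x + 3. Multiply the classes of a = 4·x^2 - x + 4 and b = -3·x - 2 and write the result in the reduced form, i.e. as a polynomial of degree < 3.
First multiply in Q[x] without reducing: a · b = -12·x^3 - 5·x^2 - 10·x - 8. Now divide by f(x) = x^3 + x^2 - 3·x + 3, eliminating the leading term at each step:
  leading term -12·x^3: subtract (-12)·f(x) = -12·x^3 - 12·x^2 + 36·x - 36, leaving 7·x^2 - 46·x + 28
The degree is now < 3, so this is the remainder. Hence a · b ≡ 7·x^2 - 46·x + 28 in Q[x]/(f).

Final answer: a · b ≡ 7·x^2 - 46·x + 28 (mod f(x))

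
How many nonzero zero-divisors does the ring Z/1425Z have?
Z/1425Z has 704 nonzero zero-divisors

In Z/1425Z each nonzero element is either a unit (gcd with 1425 is 1) or a zero-divisor (gcd > 1). The number of units is φ(1425): factorise 1425 = 3 · 5^2 · 19, so φ(1425) = (3 − 1) · (5^2 − 5^1) · (19 − 1) = 2 · 20 · 18 = 720. The nonzero elements number 1425 − 1 = 1424. Hence the nonzero zero-divisors number 1424 − 720 = 704.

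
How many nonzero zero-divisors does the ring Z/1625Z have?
Z/1625Z has 424 nonzero zero-divisors

In Z/1625Z each nonzero element is either a unit (gcd with 1625 is 1) or a zero-divisor (gcd > 1). The number of units is φ(1625): factorise 1625 = 5^3 · 13, so φ(1625) = (5^3 − 5^2) · (13 − 1) = 100 · 12 = 1200. The nonzero elements number 1625 − 1 = 1624. Hence the nonzero zero-divisors number 1624 − 1200 = 424.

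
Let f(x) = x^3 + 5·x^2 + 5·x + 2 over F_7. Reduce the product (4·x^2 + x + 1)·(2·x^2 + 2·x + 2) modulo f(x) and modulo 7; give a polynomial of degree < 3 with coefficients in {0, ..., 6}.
Multiply as integer polynomials: a · b = 8·x^4 + 10·x^3 + 12·x^2 + 4·x + 2. Reducing coefficients mod 7: a · b ≡ x^4 + 3·x^3 + 5·x^2 + 4·x + 2. Now divide by f(x) = x^3 + 5·x^2 + 5·x + 2 in F_7[x], eliminating the leading term at each step:
  leading term x^4: subtract (x)·f(x) = x^4 + 5·x^3 + 5·x^2 + 2·x, leaving 5·x^3 + 2·x + 2 (coefficients mod 7)
  leading term 5·x^3: subtract (5)·f(x) = 5·x^3 + 4·x^2 + 4·x + 3, leaving 3·x^2 + 5·x + 6 (coefficients mod 7)
The degree is now < 3, so this is the remainder. Hence a · b ≡ 3·x^2 + 5·x + 6 in F_7[x]/(f).

Final answer: a · b ≡ 3·x^2 + 5·x + 6 (mod f(x))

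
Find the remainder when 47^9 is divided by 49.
Use repeated squaring. Binary(9) = 1001. Walk through the bits of the exponent 9 left-to-right: at each bit after the leading one, square the running value, then multiply by 47 if the bit is 1 (always reducing mod 49):
  bit 1 = 1 (leading): start with 47.
  bit 2 = 0: square 47^2 = 2209 ≡ 4 (mod 49).
  bit 3 = 0: square 4^2 = 16 (mod 49).
  bit 4 = 1: square 16^2 = 256 ≡ 11; bit is 1, so multiply 11·47 = 517 ≡ 27 (mod 49).
Final value: 47^9 ≡ 27 (mod 49).

Final answer: 27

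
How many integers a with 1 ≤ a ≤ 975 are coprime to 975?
The number of a ∈ {1, ..., 975} with gcd(a, 975) = 1 is by definition Euler's totient φ(975). φ is multiplicative, with φ(p^e) = p^e − p^(e−1). Factorise 975 = 3 · 5^2 · 13. Then
  φ(975) = (3 − 1) · (5^2 − 5^1) · (13 − 1) = 2 · 20 · 12 = 480.
So there are 480 such integers.

Final answer: 480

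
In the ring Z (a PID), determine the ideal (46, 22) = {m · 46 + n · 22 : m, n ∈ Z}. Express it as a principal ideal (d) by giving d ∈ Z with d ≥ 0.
In the PID Z, (a, b) is generated by gcd(a, b). Compute gcd(46, 22) with the extended Euclidean algorithm, tracking rows (r, s, t) with s·46 + t·22 = r:
  row A: (46, 1, 0)   [1·46 + 0·22 = 46]
  row B: (22, 0, 1)   [0·46 + 1·22 = 22]
  46 = 2·22 + 2   → row C = row A − 2·row B = (2, 1, −2)   [check: 1·46 − 2·22 = 2]
  22 = 11·2 + 0   → remainder 0, stop. gcd = 2 (last nonzero row C).
So gcd(46, 22) = 2, with Bézout identity 1·46 − 2·22 = 2. Containment (⊇): the Bézout identity exhibits 2 as an element of (46, 22), giving (2) ⊆ (46, 22). Containment (⊆): since 2 | 46 and 2 | 22 (46 = 2·23, 22 = 2·11), every Z-linear combination of 46 and 22 is divisible by 2, so (46, 22) ⊆ (2). Therefore (46, 22) = (2), d = 2.

Final answer: (46, 22) = (2); d = 2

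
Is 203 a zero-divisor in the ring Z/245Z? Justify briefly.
gcd(203, 245) = 7 > 1, so 203 is not a unit in Z/245Z. In Z/nZ every nonzero non-unit is a zero-divisor: explicitly, take b = 245/gcd = 35 ≠ 0 (mod 245); then 203·35 = 7105 = 29·245, i.e. 203·35 ≡ 0 (mod 245). So 203 is a zero-divisor.

Final answer: YES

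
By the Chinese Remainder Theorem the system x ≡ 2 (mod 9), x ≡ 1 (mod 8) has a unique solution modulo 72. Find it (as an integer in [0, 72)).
The moduli 9, 8 are pairwise coprime, so by the CRT there is a unique solution mod 9·8 = 72.
Solve by successive substitution. Start with x ≡ 2 (mod 9).
  Combine with x ≡ 1 (mod 8): write x = 2 + 9·t and require 2 + 9·t ≡ 1 (mod 8), i.e. 9·t ≡ 1 − 2 ≡ 7 (mod 8). Since 9^(−1) ≡ 1 (mod 8) (9 ≡ 1 (mod 8)), t ≡ 1·7 ≡ 7 (mod 8). So x ≡ 2 + 9·7 = 65 (mod 72).
Unique solution in [0, 72): x = 65.

Final answer: x ≡ 65 (mod 72); the representative in [0, 72) is 65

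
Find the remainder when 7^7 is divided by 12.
Use repeated squaring. Binary(7) = 111. Walk through the bits of the exponent 7 left-to-right: at each bit after the leading one, square the running value, then multiply by 7 if the bit is 1 (always reducing mod 12):
  bit 1 = 1 (leading): start with 7.
  bit 2 = 1: square 7^2 = 49 ≡ 1; bit is 1, so multiply 1·7 = 7 (mod 12).
  bit 3 = 1: square 7^2 = 49 ≡ 1; bit is 1, so multiply 1·7 = 7 (mod 12).
Final value: 7^7 ≡ 7 (mod 12).

Final answer: 7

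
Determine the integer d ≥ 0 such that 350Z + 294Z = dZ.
(350, 294) = (14); d = 14

In the PID Z, (a, b) is generated by gcd(a, b). Compute gcd(350, 294) with the extended Euclidean algorithm, tracking rows (r, s, t) with s·350 + t·294 = r:
  row A: (350, 1, 0)   [1·350 + 0·294 = 350]
  row B: (294, 0, 1)   [0·350 + 1·294 = 294]
  350 = 1·294 + 56   → row C = row A − 1·row B = (56, 1, −1)   [check: 1·350 − 1·294 = 56]
  294 = 5·56 + 14   → row D = row B − 5·row C = (14, −5, 6)   [check: −5·350 + 6·294 = 14]
  56 = 4·14 + 0   → remainder 0, stop. gcd = 14 (last nonzero row D).
So gcd(350, 294) = 14, with Bézout identity −5·350 + 6·294 = 14. Containment (⊇): the Bézout identity exhibits 14 as an element of (350, 294), giving (14) ⊆ (350, 294). Containment (⊆): since 14 | 350 and 14 | 294 (350 = 14·25, 294 = 14·21), every Z-linear combination of 350 and 294 is divisible by 14, so (350, 294) ⊆ (14). Therefore (350, 294) = (14), d = 14.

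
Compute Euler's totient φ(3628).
φ is multiplicative, with φ(p^e) = p^e − p^(e−1). Factorise 3628 = 2^2 · 907. Then
  φ(3628) = (2^2 − 2^1) · (907 − 1) = 2 · 906 = 1812.

Final answer: φ(3628) = 1812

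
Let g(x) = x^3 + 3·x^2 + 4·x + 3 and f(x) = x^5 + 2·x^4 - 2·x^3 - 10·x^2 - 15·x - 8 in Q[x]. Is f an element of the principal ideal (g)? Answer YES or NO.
NO

In Q[x] the ideal (g) consists of all multiples of g, so f ∈ (g) iff g | f, i.e. iff the remainder of f on division by g is 0. Divide f by g (g is monic, so eliminate the leading term of the running remainder at each step):
  leading term x^5: subtract (x^2)·g(x) = x^5 + 3·x^4 + 4·x^3 + 3·x^2, leaving -x^4 - 6·x^3 - 13·x^2 - 15·x - 8
  leading term -x^4: subtract (-x)·g(x) = -x^4 - 3·x^3 - 4·x^2 - 3·x, leaving -3·x^3 - 9·x^2 - 12·x - 8
  leading term -3·x^3: subtract (-3)·g(x) = -3·x^3 - 9·x^2 - 12·x - 9, leaving 1
The remainder r(x) = 1 ≠ 0 (and deg r < deg g), so g ∤ f, i.e. f ∉ (g).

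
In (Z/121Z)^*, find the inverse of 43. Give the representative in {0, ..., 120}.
Apply the extended Euclidean algorithm to (121, 43), tracking rows (r, s, t) with s·121 + t·43 = r. Each division r_prev = q·r_cur + r_new produces the new row as (previous row) − q·(current row):
  row A: (121, 1, 0)   [1·121 + 0·43 = 121]
  row B: (43, 0, 1)   [0·121 + 1·43 = 43]
  121 = 2·43 + 35   → row C = row A − 2·row B = (35, 1, −2)   [check: 1·121 − 2·43 = 35]
  43 = 1·35 + 8   → row D = row B − 1·row C = (8, −1, 3)   [check: −1·121 + 3·43 = 8]
  35 = 4·8 + 3   → row E = row C − 4·row D = (3, 5, −14)   [check: 5·121 − 14·43 = 3]
  8 = 2·3 + 2   → row F = row D − 2·row E = (2, −11, 31)   [check: −11·121 + 31·43 = 2]
  3 = 1·2 + 1   → row G = row E − 1·row F = (1, 16, −45)   [check: 16·121 − 45·43 = 1]
  2 = 2·1 + 0   → remainder 0, stop. gcd = 1 (last nonzero row G).
The gcd is 1, so 43 is invertible mod 121. The last nonzero row gives 16·121 − 45·43 = 1, so t = −45. So 43^(−1) ≡ −45 ≡ 76 (mod 121). Verify: 43 · 76 = 3268 ≡ 1 (mod 121). ✓

Final answer: 43^(−1) ≡ 76 (mod 121)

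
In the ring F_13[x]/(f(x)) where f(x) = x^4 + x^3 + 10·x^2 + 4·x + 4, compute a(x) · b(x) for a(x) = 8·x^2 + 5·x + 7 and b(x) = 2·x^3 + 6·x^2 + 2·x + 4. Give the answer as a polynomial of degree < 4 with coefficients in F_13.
Multiply as integer polynomials: a · b = 16·x^5 + 58·x^4 + 60·x^3 + 84·x^2 + 34·x + 28. Reducing coefficients mod 13: a · b ≡ 3·x^5 + 6·x^4 + 8·x^3 + 6·x^2 + 8·x + 2. Now divide by f(x) = x^4 + x^3 + 10·x^2 + 4·x + 4 in F_13[x], eliminating the leading term at each step:
  leading term 3·x^5: subtract (3·x)·f(x) = 3·x^5 + 3·x^4 + 4·x^3 + 12·x^2 + 12·x, leaving 3·x^4 + 4·x^3 + 7·x^2 + 9·x + 2 (coefficients mod 13)
  leading term 3·x^4: subtract (3)·f(x) = 3·x^4 + 3·x^3 + 4·x^2 + 12·x + 12, leaving x^3 + 3·x^2 + 10·x + 3 (coefficients mod 13)
The degree is now < 4, so this is the remainder. Hence a · b ≡ x^3 + 3·x^2 + 10·x + 3 in F_13[x]/(f).

Final answer: a · b ≡ x^3 + 3·x^2 + 10·x + 3 (mod f(x))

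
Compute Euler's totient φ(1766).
φ is multiplicative, with φ(p^e) = p^e − p^(e−1). Factorise 1766 = 2 · 883. Then
  φ(1766) = (2 − 1) · (883 − 1) = 1 · 882 = 882.

Final answer: φ(1766) = 882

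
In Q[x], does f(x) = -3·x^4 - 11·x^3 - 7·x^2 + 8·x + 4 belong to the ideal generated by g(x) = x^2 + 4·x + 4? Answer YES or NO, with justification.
In Q[x] the ideal (g) consists of all multiples of g, so f ∈ (g) iff g | f, i.e. iff the remainder of f on division by g is 0. Divide f by g (g is monic, so eliminate the leading term of the running remainder at each step):
  leading term -3·x^4: subtract (-3·x^2)·g(x) = -3·x^4 - 12·x^3 - 12·x^2, leaving x^3 + 5·x^2 + 8·x + 4
  leading term x^3: subtract (x)·g(x) = x^3 + 4·x^2 + 4·x, leaving x^2 + 4·x + 4
  leading term x^2: subtract (1)·g(x) = x^2 + 4·x + 4, leaving 0
The remainder is 0, so f(x) = g(x) · h(x) with h(x) = -3·x^2 + x + 1. Hence g | f, i.e. f ∈ (g).

Final answer: YES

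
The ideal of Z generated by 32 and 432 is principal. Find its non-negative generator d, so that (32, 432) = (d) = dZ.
In the PID Z, (a, b) is generated by gcd(a, b). Compute gcd(432, 32) with the extended Euclidean algorithm, tracking rows (r, s, t) with s·432 + t·32 = r:
  row A: (432, 1, 0)   [1·432 + 0·32 = 432]
  row B: (32, 0, 1)   [0·432 + 1·32 = 32]
  432 = 13·32 + 16   → row C = row A − 13·row B = (16, 1, −13)   [check: 1·432 − 13·32 = 16]
  32 = 2·16 + 0   → remainder 0, stop. gcd = 16 (last nonzero row C).
So gcd(32, 432) = 16, with Bézout identity 1·432 − 13·32 = 16. Containment (⊇): the Bézout identity exhibits 16 as an element of (32, 432), giving (16) ⊆ (32, 432). Containment (⊆): since 16 | 32 and 16 | 432 (32 = 16·2, 432 = 16·27), every Z-linear combination of 32 and 432 is divisible by 16, so (32, 432) ⊆ (16). Therefore (32, 432) = (16), d = 16.

Final answer: (32, 432) = (16); d = 16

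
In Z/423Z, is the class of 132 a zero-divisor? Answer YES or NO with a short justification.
gcd(132, 423) = 3 > 1, so 132 is not a unit in Z/423Z. In Z/nZ every nonzero non-unit is a zero-divisor: explicitly, take b = 423/gcd = 141 ≠ 0 (mod 423); then 132·141 = 18612 = 44·423, i.e. 132·141 ≡ 0 (mod 423). So 132 is a zero-divisor.

Final answer: YES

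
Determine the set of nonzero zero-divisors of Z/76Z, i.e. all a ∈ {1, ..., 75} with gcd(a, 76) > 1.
An element a ∈ Z/76Z (with a ≠ 0) is a zero-divisor iff gcd(a, 76) > 1 (because a is a unit precisely when gcd(a, n) = 1, and in Z/nZ every nonzero, non-unit element is a zero-divisor). Scan a = 1, ..., 75 and keep those with gcd(a, 76) > 1:
  gcd(2, 76) = 2, gcd(4, 76) = 4, gcd(6, 76) = 2, gcd(8, 76) = 4, gcd(10, 76) = 2, gcd(12, 76) = 4, gcd(14, 76) = 2, gcd(16, 76) = 4, gcd(18, 76) = 2, gcd(19, 76) = 19, gcd(20, 76) = 4, gcd(22, 76) = 2, gcd(24, 76) = 4, gcd(26, 76) = 2, gcd(28, 76) = 4, gcd(30, 76) = 2, gcd(32, 76) = 4, gcd(34, 76) = 2, gcd(36, 76) = 4, gcd(38, 76) = 38, gcd(40, 76) = 4, gcd(42, 76) = 2, gcd(44, 76) = 4, gcd(46, 76) = 2, gcd(48, 76) = 4, gcd(50, 76) = 2, gcd(52, 76) = 4, gcd(54, 76) = 2, gcd(56, 76) = 4, gcd(57, 76) = 19, gcd(58, 76) = 2, gcd(60, 76) = 4, gcd(62, 76) = 2, gcd(64, 76) = 4, gcd(66, 76) = 2, gcd(68, 76) = 4, gcd(70, 76) = 2, gcd(72, 76) = 4, gcd(74, 76) = 2.
All other a ∈ {1, ..., 75} have gcd(a, 76) = 1 and are units. So the nonzero zero-divisors are exactly the 39 values of a appearing in this scan.

Final answer: nonzero zero-divisors of Z/76Z = {2, 4, 6, 8, 10, 12, 14, 16, 18, 19, 20, 22, 24, 26, 28, 30, 32, 34, 36, 38, 40, 42, 44, 46, 48, 50, 52, 54, 56, 57, 58, 60, 62, 64, 66, 68, 70, 72, 74}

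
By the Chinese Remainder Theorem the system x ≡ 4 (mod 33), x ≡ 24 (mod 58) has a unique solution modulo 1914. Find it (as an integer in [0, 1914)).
The moduli 33, 58 are pairwise coprime, so by the CRT there is a unique solution mod 33·58 = 1914.
Solve by successive substitution. Start with x ≡ 4 (mod 33).
  Combine with x ≡ 24 (mod 58): write x = 4 + 33·t and require 4 + 33·t ≡ 24 (mod 58), i.e. 33·t ≡ 24 − 4 ≡ 20 (mod 58). Since 33^(−1) ≡ 51 (mod 58), t ≡ 51·20 ≡ 34 (mod 58). So x ≡ 4 + 33·34 = 1126 (mod 1914).
Unique solution in [0, 1914): x = 1126.

Final answer: x ≡ 1126 (mod 1914); the representative in [0, 1914) is 1126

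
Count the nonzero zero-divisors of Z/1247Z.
Z/1247Z has 70 nonzero zero-divisors

In Z/1247Z each nonzero element is either a unit (gcd with 1247 is 1) or a zero-divisor (gcd > 1). The number of units is φ(1247): factorise 1247 = 29 · 43, so φ(1247) = (29 − 1) · (43 − 1) = 28 · 42 = 1176. The nonzero elements number 1247 − 1 = 1246. Hence the nonzero zero-divisors number 1246 − 1176 = 70.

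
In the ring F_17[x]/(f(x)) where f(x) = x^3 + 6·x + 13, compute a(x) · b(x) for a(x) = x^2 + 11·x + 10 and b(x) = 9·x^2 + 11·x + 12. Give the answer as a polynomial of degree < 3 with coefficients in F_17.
Multiply as integer polynomials: a · b = 9·x^4 + 110·x^3 + 223·x^2 + 242·x + 120. Reducing coefficients mod 17: a · b ≡ 9·x^4 + 8·x^3 + 2·x^2 + 4·x + 1. Now divide by f(x) = x^3 + 6·x + 13 in F_17[x], eliminating the leading term at each step:
  leading term 9·x^4: subtract (9·x)·f(x) = 9·x^4 + 3·x^2 + 15·x, leaving 8·x^3 + 16·x^2 + 6·x + 1 (coefficients mod 17)
  leading term 8·x^3: subtract (8)·f(x) = 8·x^3 + 14·x + 2, leaving 16·x^2 + 9·x + 16 (coefficients mod 17)
The degree is now < 3, so this is the remainder. Hence a · b ≡ 16·x^2 + 9·x + 16 in F_17[x]/(f).

Final answer: a · b ≡ 16·x^2 + 9·x + 16 (mod f(x))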